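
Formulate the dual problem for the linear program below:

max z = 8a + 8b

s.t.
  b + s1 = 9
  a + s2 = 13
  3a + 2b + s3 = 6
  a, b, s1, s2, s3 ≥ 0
Minimize: z = 9y1 + 13y2 + 6y3

Subject to:
  C1: -y2 - 3y3 ≤ -8
  C2: -y1 - 2y3 ≤ -8
  y1, y2, y3 ≥ 0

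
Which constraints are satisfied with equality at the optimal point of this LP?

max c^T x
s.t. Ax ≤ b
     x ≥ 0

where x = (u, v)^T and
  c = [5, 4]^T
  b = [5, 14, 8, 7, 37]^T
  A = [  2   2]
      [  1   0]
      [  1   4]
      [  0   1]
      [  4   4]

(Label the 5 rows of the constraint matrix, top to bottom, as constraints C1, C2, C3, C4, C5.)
Optimal: u = 2.5, v = 0
Slack at optimum:
  C1: slack = 0 (binding)
  C2: slack = 11.5
  C3: slack = 5.5
  C4: slack = 7
  C5: slack = 27
  u ≥ 0: u = 2.5
  v ≥ 0: v = 0 (binding)
Binding constraints: C1, v ≥ 0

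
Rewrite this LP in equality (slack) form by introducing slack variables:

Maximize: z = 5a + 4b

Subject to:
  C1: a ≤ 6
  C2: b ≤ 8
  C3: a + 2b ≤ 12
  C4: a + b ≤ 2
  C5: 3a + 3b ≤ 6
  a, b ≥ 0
max z = 5a + 4b

s.t.
  a + s1 = 6
  b + s2 = 8
  a + 2b + s3 = 12
  a + b + s4 = 2
  3a + 3b + s5 = 6
  a, b, s1, s2, s3, s4, s5 ≥ 0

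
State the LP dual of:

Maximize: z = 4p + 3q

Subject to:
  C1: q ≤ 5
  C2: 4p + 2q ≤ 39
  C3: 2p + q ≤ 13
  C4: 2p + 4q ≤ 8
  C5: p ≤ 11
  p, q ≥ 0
Minimize: z = 5y1 + 39y2 + 13y3 + 8y4 + 11y5

Subject to:
  C1: -4y2 - 2y3 - 2y4 - y5 ≤ -4
  C2: -y1 - 2y2 - y3 - 4y4 ≤ -3
  y1, y2, y3, y4, y5 ≥ 0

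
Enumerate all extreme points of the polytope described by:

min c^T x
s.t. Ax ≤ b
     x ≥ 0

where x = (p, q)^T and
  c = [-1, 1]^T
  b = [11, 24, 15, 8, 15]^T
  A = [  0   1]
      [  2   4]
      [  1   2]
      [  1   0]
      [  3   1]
Each vertex is the intersection of two constraint boundaries that also satisfies all remaining constraints:
  p = 0 and q = 0 → (0, 0)
  3p + q = 15 and q = 0 → (5, 0)
  2p + 4q = 24 and 3p + q = 15 → (3.6, 4.2)
  2p + 4q = 24 and p = 0 → (0, 6)

Vertices: (0, 0), (5, 0), (3.6, 4.2), (0, 6)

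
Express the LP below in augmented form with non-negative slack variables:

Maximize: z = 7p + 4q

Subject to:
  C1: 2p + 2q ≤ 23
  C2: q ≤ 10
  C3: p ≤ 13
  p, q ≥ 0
max z = 7p + 4q

s.t.
  2p + 2q + s1 = 23
  q + s2 = 10
  p + s3 = 13
  p, q, s1, s2, s3 ≥ 0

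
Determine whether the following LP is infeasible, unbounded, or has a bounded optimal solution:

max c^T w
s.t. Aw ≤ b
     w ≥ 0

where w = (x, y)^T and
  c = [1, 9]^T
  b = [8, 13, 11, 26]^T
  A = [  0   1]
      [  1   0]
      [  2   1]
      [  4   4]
The point (0, 6.5) satisfies every constraint, so the LP is feasible; the constraints give x ≤ 13 and y ≤ 8, which with x, y ≥ 0 keep the feasible region inside a bounded box. A feasible, bounded LP attains a finite optimum at a vertex.

Feasible with finite optimum z* = 58.5 at (0, 6.5).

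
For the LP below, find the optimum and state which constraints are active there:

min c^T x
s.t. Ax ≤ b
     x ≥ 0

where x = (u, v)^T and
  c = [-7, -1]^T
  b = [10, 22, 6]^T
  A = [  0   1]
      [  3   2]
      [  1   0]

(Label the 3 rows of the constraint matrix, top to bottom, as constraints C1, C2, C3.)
Optimal: u = 6, v = 2
Slack at optimum:
  C1: slack = 8
  C2: slack = 0 (binding)
  C3: slack = 0 (binding)
  u ≥ 0: u = 6
  v ≥ 0: v = 2
Binding constraints: C2, C3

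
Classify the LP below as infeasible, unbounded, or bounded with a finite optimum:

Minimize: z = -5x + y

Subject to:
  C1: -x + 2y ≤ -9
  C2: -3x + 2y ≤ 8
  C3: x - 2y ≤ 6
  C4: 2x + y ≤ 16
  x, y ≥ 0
C3 requires x - 2y ≤ 6, while C1 (-x + 2y ≤ -9) is equivalent to x - 2y ≥ 9. Together they would need 9 ≤ x - 2y ≤ 6, which is impossible since 9 > 6. No point satisfies all constraints.

Infeasible — the constraint set is empty.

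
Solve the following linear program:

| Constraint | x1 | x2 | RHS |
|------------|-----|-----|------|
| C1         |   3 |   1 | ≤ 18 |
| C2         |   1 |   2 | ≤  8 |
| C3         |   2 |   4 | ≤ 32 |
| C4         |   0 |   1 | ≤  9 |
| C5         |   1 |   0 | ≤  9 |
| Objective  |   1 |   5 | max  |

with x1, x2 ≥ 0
Each vertex is the intersection of two constraint boundaries that also satisfies all remaining constraints:
  x1 = 0 and x2 = 0 → (0, 0)
  3x1 + x2 = 18 and x2 = 0 → (6, 0)
  3x1 + x2 = 18 and x1 + 2x2 = 8 → (5.6, 1.2)
  x1 + 2x2 = 8 and x1 = 0 → (0, 4)

Evaluating z = x1 + 5x2 at each vertex:
  (0, 0): z = 0
  (6, 0): z = 6
  (5.6, 1.2): z = 11.6
  (0, 4): z = 20

The maximum is at (0, 4) with z = 20.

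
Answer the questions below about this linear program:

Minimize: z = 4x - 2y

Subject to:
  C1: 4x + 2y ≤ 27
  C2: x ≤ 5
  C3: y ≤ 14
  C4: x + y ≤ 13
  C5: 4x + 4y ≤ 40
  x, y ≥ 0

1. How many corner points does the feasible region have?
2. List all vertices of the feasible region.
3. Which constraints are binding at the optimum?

1. 5
2. (0, 0), (5, 0), (5, 3.5), (3.5, 6.5), (0, 10)
3. C5, x ≥ 0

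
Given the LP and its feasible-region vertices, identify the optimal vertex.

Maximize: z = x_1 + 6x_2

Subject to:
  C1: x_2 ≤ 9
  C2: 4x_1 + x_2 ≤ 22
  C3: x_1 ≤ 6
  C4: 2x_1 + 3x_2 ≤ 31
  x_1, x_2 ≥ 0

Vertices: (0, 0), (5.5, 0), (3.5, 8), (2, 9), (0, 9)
Evaluating z = x_1 + 6x_2 at each vertex:
  (0, 0): z = 0
  (5.5, 0): z = 5.5
  (3.5, 8): z = 51.5
  (2, 9): z = 56
  (0, 9): z = 54

The largest value is z = 56, attained at (2, 9).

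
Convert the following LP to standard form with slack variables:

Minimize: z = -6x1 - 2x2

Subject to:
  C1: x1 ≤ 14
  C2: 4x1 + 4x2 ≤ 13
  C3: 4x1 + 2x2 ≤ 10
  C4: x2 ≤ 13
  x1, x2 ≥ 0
min z = -6x1 - 2x2

s.t.
  x1 + s1 = 14
  4x1 + 4x2 + s2 = 13
  4x1 + 2x2 + s3 = 10
  x2 + s4 = 13
  x1, x2, s1, s2, s3, s4 ≥ 0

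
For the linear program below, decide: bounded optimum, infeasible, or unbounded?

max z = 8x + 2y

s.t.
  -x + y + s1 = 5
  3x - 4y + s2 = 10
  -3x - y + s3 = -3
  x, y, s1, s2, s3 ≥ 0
Feasible point: (1, 0) satisfies every constraint, so the LP is feasible.
Direction d = (1, 1): for each constraint row a, a·d ≤ 0 —
  (-1)(1) + (1)(1) = 0 ≤ 0
  (3)(1) + (-4)(1) = -1 ≤ 0
  (-3)(1) + (-1)(1) = -4 ≤ 0
and d ≥ 0, so (1, 0) + t·d stays feasible for every t ≥ 0. Along this ray z = 8x + 2y changes by 10 per unit t, so z → +∞.

The LP is unbounded; z can be made arbitrarily large.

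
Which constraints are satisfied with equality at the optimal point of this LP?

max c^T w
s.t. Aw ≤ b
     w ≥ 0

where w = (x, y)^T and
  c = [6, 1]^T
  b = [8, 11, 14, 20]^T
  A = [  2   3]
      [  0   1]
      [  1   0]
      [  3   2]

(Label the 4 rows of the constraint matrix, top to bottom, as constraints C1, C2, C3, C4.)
Optimal: x = 4, y = 0
Binding: C1, y ≥ 0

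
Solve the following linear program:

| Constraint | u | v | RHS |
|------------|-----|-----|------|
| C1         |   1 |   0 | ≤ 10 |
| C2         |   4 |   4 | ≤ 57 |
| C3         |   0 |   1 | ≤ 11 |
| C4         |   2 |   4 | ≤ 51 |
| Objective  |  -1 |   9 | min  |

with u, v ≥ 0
Each vertex is the intersection of two constraint boundaries that also satisfies all remaining constraints:
  u = 0 and v = 0 → (0, 0)
  u = 10 and v = 0 → (10, 0)
  u = 10 and 4u + 4v = 57 → (10, 4.25)
  4u + 4v = 57 and v = 11 → (3.25, 11)
  v = 11 and u = 0 → (0, 11)

Evaluating z = -u + 9v at each vertex:
  (0, 0): z = 0
  (10, 0): z = -10
  (10, 4.25): z = 28.25
  (3.25, 11): z = 95.75
  (0, 11): z = 99

The minimum is at (10, 0) with z = -10.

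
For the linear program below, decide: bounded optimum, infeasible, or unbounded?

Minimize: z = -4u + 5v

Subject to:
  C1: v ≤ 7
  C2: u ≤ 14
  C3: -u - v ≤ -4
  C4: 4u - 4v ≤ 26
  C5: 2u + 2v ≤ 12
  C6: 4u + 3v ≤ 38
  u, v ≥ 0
The point (6, 0) satisfies every constraint, so the LP is feasible; the constraints give u ≤ 14 and v ≤ 7, which with u, v ≥ 0 keep the feasible region inside a bounded box. A feasible, bounded LP attains a finite optimum at a vertex.

Evaluating z = -4u + 5v at each vertex:
  (4, 0): z = -16
  (6, 0): z = -24
  (0, 6): z = 30
  (0, 4): z = 20

Bounded optimum: z* = -24 at (6, 0).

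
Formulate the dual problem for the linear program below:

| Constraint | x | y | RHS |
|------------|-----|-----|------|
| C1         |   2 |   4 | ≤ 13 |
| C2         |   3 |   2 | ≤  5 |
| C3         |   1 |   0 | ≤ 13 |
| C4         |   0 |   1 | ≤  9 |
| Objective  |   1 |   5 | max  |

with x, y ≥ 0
Minimize: z = 13y1 + 5y2 + 13y3 + 9y4

Subject to:
  C1: -2y1 - 3y2 - y3 ≤ -1
  C2: -4y1 - 2y2 - y4 ≤ -5
  y1, y2, y3, y4 ≥ 0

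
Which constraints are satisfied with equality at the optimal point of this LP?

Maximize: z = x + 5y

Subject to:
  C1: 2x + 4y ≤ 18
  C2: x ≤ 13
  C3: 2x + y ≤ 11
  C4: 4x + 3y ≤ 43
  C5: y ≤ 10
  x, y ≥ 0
Optimal: x = 0, y = 4.5
Slack at optimum:
  C1: slack = 0 (binding)
  C2: slack = 13
  C3: slack = 6.5
  C4: slack = 29.5
  C5: slack = 5.5
  x ≥ 0: x = 0 (binding)
  y ≥ 0: y = 4.5
Binding constraints: C1, x ≥ 0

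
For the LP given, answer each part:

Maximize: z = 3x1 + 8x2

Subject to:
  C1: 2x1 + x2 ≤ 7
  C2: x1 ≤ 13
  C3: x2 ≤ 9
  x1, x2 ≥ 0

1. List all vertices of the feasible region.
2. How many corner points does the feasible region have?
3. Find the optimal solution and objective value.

1. (0, 0), (3.5, 0), (0, 7)
2. 3
3. x1 = 0, x2 = 7, z = 56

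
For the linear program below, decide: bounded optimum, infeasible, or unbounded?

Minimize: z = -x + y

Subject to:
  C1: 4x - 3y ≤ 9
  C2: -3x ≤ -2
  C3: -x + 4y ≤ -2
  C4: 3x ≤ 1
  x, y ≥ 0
C4 requires 3x ≤ 1, while C2 (-3x ≤ -2) is equivalent to 3x ≥ 2. Together they would need 2 ≤ 3x ≤ 1, which is impossible since 2 > 1. No point satisfies all constraints.

Infeasible — the constraint set is empty.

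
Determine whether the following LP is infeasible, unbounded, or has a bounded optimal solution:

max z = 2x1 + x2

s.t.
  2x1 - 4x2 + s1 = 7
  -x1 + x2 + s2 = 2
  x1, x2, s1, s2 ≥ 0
Feasible point: (0, 0) satisfies every constraint, so the LP is feasible.
Direction d = (1, 1): for each constraint row a, a·d ≤ 0 —
  (2)(1) + (-4)(1) = -2 ≤ 0
  (-1)(1) + (1)(1) = 0 ≤ 0
and d ≥ 0, so (0, 0) + t·d stays feasible for every t ≥ 0. Along this ray z = 2x1 + x2 changes by 3 per unit t, so z → +∞.

The LP is unbounded; z can be made arbitrarily large.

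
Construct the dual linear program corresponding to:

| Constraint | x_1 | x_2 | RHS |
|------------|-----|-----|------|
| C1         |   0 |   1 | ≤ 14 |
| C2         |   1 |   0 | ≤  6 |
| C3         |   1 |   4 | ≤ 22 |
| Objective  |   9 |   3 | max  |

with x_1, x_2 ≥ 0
Minimize: z = 14y1 + 6y2 + 22y3

Subject to:
  C1: -y2 - y3 ≤ -9
  C2: -y1 - 4y3 ≤ -3
  y1, y2, y3 ≥ 0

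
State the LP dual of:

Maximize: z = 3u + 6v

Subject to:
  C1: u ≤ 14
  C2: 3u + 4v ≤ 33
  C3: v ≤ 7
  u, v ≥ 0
Minimize: z = 14y1 + 33y2 + 7y3

Subject to:
  C1: -y1 - 3y2 ≤ -3
  C2: -4y2 - y3 ≤ -6
  y1, y2, y3 ≥ 0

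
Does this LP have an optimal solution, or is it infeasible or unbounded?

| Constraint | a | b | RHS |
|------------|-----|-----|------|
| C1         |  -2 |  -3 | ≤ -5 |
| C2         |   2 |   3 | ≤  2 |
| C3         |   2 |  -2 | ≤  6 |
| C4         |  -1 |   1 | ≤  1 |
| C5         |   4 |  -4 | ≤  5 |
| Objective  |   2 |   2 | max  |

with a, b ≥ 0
C2 requires 2a + 3b ≤ 2, while C1 (-2a - 3b ≤ -5) is equivalent to 2a + 3b ≥ 5. Together they would need 5 ≤ 2a + 3b ≤ 2, which is impossible since 5 > 2. No point satisfies all constraints.

Infeasible — the constraint set is empty.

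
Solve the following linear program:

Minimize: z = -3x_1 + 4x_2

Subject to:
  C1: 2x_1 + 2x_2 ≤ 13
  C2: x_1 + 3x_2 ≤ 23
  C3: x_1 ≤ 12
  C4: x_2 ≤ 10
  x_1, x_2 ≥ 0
x_1 = 6.5, x_2 = 0, z = -19.5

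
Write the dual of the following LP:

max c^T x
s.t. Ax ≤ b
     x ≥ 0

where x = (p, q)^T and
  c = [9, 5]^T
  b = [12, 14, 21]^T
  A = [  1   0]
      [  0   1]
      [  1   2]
Minimize: z = 12y1 + 14y2 + 21y3

Subject to:
  C1: -y1 - y3 ≤ -9
  C2: -y2 - 2y3 ≤ -5
  y1, y2, y3 ≥ 0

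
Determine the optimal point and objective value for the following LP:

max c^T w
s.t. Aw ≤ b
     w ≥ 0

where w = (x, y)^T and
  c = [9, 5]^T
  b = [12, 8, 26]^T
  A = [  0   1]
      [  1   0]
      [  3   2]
Each vertex is the intersection of two constraint boundaries that also satisfies all remaining constraints:
  x = 0 and y = 0 → (0, 0)
  x = 8 and y = 0 → (8, 0)
  x = 8 and 3x + 2y = 26 → (8, 1)
  y = 12 and 3x + 2y = 26 → (0.6667, 12)
  y = 12 and x = 0 → (0, 12)

Evaluating z = 9x + 5y at each vertex:
  (0, 0): z = 0
  (8, 0): z = 72
  (8, 1): z = 77
  (0.6667, 12): z = 66
  (0, 12): z = 60

The maximum is at (8, 1) with z = 77.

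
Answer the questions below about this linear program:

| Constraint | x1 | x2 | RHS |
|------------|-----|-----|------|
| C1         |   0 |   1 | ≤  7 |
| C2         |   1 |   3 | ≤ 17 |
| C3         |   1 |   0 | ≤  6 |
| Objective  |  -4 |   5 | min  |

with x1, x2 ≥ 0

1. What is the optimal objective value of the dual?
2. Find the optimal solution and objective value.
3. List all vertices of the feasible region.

1. -24 (by strong duality, equal to the primal optimum)
2. x1 = 6, x2 = 0, z = -24
3. (0, 0), (6, 0), (6, 3.667), (0, 5.667)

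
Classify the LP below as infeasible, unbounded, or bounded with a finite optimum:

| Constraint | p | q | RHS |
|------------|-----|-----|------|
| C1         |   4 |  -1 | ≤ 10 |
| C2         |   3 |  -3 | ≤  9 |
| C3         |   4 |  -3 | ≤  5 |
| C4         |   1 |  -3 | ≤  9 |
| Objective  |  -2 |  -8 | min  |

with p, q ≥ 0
Feasible point: (0, 0) satisfies every constraint, so the LP is feasible.
Direction d = (0, 1): for each constraint row a, a·d ≤ 0 —
  (4)(0) + (-1)(1) = -1 ≤ 0
  (3)(0) + (-3)(1) = -3 ≤ 0
  (4)(0) + (-3)(1) = -3 ≤ 0
  (1)(0) + (-3)(1) = -3 ≤ 0
and d ≥ 0, so (0, 0) + t·d stays feasible for every t ≥ 0. Along this ray z = -2p - 8q changes by -8 per unit t, so z → −∞.

Unbounded: there is a feasible ray along which z → −∞.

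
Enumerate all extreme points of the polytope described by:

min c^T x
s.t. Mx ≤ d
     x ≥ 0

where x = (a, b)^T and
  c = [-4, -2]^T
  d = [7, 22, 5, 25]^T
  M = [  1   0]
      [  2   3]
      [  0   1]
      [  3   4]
Each vertex is the intersection of two constraint boundaries that also satisfies all remaining constraints:
  a = 0 and b = 0 → (0, 0)
  a = 7 and b = 0 → (7, 0)
  a = 7 and 3a + 4b = 25 → (7, 1)
  b = 5 and 3a + 4b = 25 → (1.667, 5)
  b = 5 and a = 0 → (0, 5)

Vertices: (0, 0), (7, 0), (7, 1), (1.667, 5), (0, 5)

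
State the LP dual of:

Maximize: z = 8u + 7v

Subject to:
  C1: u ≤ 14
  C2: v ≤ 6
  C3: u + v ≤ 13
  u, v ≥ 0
Minimize: z = 14y1 + 6y2 + 13y3

Subject to:
  C1: -y1 - y3 ≤ -8
  C2: -y2 - y3 ≤ -7
  y1, y2, y3 ≥ 0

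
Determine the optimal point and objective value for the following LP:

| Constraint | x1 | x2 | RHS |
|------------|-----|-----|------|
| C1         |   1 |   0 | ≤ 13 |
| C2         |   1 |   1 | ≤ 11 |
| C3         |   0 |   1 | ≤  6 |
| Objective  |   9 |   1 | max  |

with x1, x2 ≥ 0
x1 = 11, x2 = 0, z = 99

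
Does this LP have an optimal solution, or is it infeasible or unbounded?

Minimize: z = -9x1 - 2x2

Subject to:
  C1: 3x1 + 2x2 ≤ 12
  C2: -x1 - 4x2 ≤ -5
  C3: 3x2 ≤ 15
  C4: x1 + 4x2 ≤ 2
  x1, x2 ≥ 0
C4 requires x1 + 4x2 ≤ 2, while C2 (-x1 - 4x2 ≤ -5) is equivalent to x1 + 4x2 ≥ 5. Together they would need 5 ≤ x1 + 4x2 ≤ 2, which is impossible since 5 > 2. No point satisfies all constraints.

Infeasible: no point satisfies all constraints simultaneously.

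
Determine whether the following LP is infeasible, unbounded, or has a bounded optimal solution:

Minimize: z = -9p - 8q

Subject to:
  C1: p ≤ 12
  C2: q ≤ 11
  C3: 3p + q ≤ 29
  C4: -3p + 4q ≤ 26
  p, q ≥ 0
The point (6, 11) satisfies every constraint, so the LP is feasible; the constraints give p ≤ 12 and q ≤ 11, which with p, q ≥ 0 keep the feasible region inside a bounded box. A feasible, bounded LP attains a finite optimum at a vertex.

The LP has an optimal solution: (6, 11) with z = -142.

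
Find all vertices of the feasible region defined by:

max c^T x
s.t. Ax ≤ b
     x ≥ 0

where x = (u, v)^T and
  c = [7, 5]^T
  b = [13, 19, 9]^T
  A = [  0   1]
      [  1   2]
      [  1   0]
Each vertex is the intersection of two constraint boundaries that also satisfies all remaining constraints:
  u = 0 and v = 0 → (0, 0)
  u = 9 and v = 0 → (9, 0)
  u + 2v = 19 and u = 9 → (9, 5)
  u + 2v = 19 and u = 0 → (0, 9.5)

Vertices: (0, 0), (9, 0), (9, 5), (0, 9.5)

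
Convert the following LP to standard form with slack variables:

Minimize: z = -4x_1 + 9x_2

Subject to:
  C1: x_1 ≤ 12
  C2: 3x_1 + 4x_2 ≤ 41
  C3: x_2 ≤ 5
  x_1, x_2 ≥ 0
min z = -4x_1 + 9x_2

s.t.
  x_1 + s1 = 12
  3x_1 + 4x_2 + s2 = 41
  x_2 + s3 = 5
  x_1, x_2, s1, s2, s3 ≥ 0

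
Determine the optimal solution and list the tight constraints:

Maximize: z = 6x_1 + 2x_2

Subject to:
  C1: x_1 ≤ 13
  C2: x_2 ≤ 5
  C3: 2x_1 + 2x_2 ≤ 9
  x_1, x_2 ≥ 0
Optimal: x_1 = 4.5, x_2 = 0
Slack at optimum:
  C1: slack = 8.5
  C2: slack = 5
  C3: slack = 0 (binding)
  x_1 ≥ 0: x_1 = 4.5
  x_2 ≥ 0: x_2 = 0 (binding)
Binding constraints: C3, x_2 ≥ 0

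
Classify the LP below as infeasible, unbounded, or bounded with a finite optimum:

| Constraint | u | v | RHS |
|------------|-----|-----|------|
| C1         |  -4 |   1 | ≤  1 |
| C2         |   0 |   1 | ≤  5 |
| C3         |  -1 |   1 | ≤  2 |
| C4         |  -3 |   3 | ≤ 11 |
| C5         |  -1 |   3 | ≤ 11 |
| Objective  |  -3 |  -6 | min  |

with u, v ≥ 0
Feasible point: (0, 0) satisfies every constraint, so the LP is feasible.
Direction d = (1, 0): for each constraint row a, a·d ≤ 0 —
  (-4)(1) + (1)(0) = -4 ≤ 0
  (0)(1) + (1)(0) = 0 ≤ 0
  (-1)(1) + (1)(0) = -1 ≤ 0
  (-3)(1) + (3)(0) = -3 ≤ 0
  (-1)(1) + (3)(0) = -1 ≤ 0
and d ≥ 0, so (0, 0) + t·d stays feasible for every t ≥ 0. Along this ray z = -3u - 6v changes by -3 per unit t, so z → −∞.

Unbounded — the objective can decrease without bound over the feasible region.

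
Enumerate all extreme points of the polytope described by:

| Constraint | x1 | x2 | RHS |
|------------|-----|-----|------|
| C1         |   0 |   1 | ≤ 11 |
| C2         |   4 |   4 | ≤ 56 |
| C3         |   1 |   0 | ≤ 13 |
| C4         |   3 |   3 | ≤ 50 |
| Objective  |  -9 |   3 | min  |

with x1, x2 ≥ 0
Each vertex is the intersection of two constraint boundaries that also satisfies all remaining constraints:
  x1 = 0 and x2 = 0 → (0, 0)
  x1 = 13 and x2 = 0 → (13, 0)
  4x1 + 4x2 = 56 and x1 = 13 → (13, 1)
  x2 = 11 and 4x1 + 4x2 = 56 → (3, 11)
  x2 = 11 and x1 = 0 → (0, 11)

Vertices: (0, 0), (13, 0), (13, 1), (3, 11), (0, 11)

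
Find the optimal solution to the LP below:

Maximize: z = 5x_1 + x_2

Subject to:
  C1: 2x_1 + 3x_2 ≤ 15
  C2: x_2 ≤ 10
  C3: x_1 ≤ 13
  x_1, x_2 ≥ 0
Each vertex is the intersection of two constraint boundaries that also satisfies all remaining constraints:
  x_1 = 0 and x_2 = 0 → (0, 0)
  2x_1 + 3x_2 = 15 and x_2 = 0 → (7.5, 0)
  2x_1 + 3x_2 = 15 and x_1 = 0 → (0, 5)

Evaluating z = 5x_1 + x_2 at each vertex:
  (0, 0): z = 0
  (7.5, 0): z = 37.5
  (0, 5): z = 5

The maximum is at (7.5, 0) with z = 37.5.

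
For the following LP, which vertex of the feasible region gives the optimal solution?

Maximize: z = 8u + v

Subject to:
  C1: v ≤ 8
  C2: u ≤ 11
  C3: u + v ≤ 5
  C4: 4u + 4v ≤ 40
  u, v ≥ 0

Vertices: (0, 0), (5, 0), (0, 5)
Evaluating z = 8u + v at each vertex:
  (0, 0): z = 0
  (5, 0): z = 40
  (0, 5): z = 5

The largest value is z = 40, attained at (5, 0).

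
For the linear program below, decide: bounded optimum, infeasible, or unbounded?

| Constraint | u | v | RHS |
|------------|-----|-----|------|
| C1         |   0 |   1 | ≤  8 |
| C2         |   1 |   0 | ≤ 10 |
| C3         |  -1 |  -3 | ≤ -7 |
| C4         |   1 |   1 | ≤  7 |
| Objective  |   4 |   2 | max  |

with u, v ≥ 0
The point (7, 0) satisfies every constraint, so the LP is feasible; the constraints give u ≤ 10 and v ≤ 8, which with u, v ≥ 0 keep the feasible region inside a bounded box. A feasible, bounded LP attains a finite optimum at a vertex.

Evaluating z = 4u + 2v at each vertex:
  (0, 2.333): z = 4.667
  (7, 0): z = 28
  (0, 7): z = 14

Feasible with finite optimum z* = 28 at (7, 0).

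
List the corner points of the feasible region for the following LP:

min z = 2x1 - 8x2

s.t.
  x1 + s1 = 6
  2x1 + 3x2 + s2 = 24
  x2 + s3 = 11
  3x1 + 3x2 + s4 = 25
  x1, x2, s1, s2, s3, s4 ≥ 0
Each vertex is the intersection of two constraint boundaries that also satisfies all remaining constraints:
  x1 = 0 and x2 = 0 → (0, 0)
  x1 = 6 and x2 = 0 → (6, 0)
  x1 = 6 and 3x1 + 3x2 = 25 → (6, 2.333)
  2x1 + 3x2 = 24 and 3x1 + 3x2 = 25 → (1, 7.333)
  2x1 + 3x2 = 24 and x1 = 0 → (0, 8)

Vertices: (0, 0), (6, 0), (6, 2.333), (1, 7.333), (0, 8)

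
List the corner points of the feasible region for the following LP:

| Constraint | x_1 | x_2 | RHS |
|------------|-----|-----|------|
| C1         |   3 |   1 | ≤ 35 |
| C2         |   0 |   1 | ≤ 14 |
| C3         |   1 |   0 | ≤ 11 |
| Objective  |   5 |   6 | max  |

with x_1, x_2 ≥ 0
Each vertex is the intersection of two constraint boundaries that also satisfies all remaining constraints:
  x_1 = 0 and x_2 = 0 → (0, 0)
  x_1 = 11 and x_2 = 0 → (11, 0)
  3x_1 + x_2 = 35 and x_1 = 11 → (11, 2)
  3x_1 + x_2 = 35 and x_2 = 14 → (7, 14)
  x_2 = 14 and x_1 = 0 → (0, 14)

Vertices: (0, 0), (11, 0), (11, 2), (7, 14), (0, 14)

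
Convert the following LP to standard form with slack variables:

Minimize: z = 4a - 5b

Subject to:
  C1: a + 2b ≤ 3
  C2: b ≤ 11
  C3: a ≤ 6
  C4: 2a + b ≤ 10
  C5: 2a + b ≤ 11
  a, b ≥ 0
min z = 4a - 5b

s.t.
  a + 2b + s1 = 3
  b + s2 = 11
  a + s3 = 6
  2a + b + s4 = 10
  2a + b + s5 = 11
  a, b, s1, s2, s3, s4, s5 ≥ 0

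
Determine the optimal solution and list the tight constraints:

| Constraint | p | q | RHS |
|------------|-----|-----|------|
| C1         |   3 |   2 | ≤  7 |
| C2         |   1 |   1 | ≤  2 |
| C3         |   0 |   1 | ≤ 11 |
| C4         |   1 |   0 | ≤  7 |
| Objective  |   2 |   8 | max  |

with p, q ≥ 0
Optimal: p = 0, q = 2
Slack at optimum:
  C1: slack = 3
  C2: slack = 0 (binding)
  C3: slack = 9
  C4: slack = 7
  p ≥ 0: p = 0 (binding)
  q ≥ 0: q = 2
Binding constraints: C2, p ≥ 0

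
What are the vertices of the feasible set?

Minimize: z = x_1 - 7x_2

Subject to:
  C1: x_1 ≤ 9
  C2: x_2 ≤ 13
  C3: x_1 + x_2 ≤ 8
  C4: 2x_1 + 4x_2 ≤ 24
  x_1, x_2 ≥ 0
Each vertex is the intersection of two constraint boundaries that also satisfies all remaining constraints:
  x_1 = 0 and x_2 = 0 → (0, 0)
  x_1 + x_2 = 8 and x_2 = 0 → (8, 0)
  x_1 + x_2 = 8 and 2x_1 + 4x_2 = 24 → (4, 4)
  2x_1 + 4x_2 = 24 and x_1 = 0 → (0, 6)

Vertices: (0, 0), (8, 0), (4, 4), (0, 6)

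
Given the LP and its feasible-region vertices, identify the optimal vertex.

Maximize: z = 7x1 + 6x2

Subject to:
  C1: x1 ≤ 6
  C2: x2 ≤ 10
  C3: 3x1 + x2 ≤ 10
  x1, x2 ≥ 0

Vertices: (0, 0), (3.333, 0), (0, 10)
Evaluating z = 7x1 + 6x2 at each vertex:
  (0, 0): z = 0
  (3.333, 0): z = 23.33
  (0, 10): z = 60

The largest value is z = 60, attained at (0, 10).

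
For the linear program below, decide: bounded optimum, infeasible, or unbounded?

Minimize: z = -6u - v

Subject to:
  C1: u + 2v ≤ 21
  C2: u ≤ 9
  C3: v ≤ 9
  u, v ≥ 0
The point (9, 6) satisfies every constraint, so the LP is feasible; the constraints give u ≤ 9 and v ≤ 9, which with u, v ≥ 0 keep the feasible region inside a bounded box. A feasible, bounded LP attains a finite optimum at a vertex.

Evaluating z = -6u - v at each vertex:
  (0, 0): z = 0
  (9, 0): z = -54
  (9, 6): z = -60
  (3, 9): z = -27
  (0, 9): z = -9

Bounded optimum: z* = -60 at (9, 6).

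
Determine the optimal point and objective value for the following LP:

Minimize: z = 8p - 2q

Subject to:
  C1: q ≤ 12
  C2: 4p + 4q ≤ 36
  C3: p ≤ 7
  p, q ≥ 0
Each vertex is the intersection of two constraint boundaries that also satisfies all remaining constraints:
  p = 0 and q = 0 → (0, 0)
  p = 7 and q = 0 → (7, 0)
  4p + 4q = 36 and p = 7 → (7, 2)
  4p + 4q = 36 and p = 0 → (0, 9)

Evaluating z = 8p - 2q at each vertex:
  (0, 0): z = 0
  (7, 0): z = 56
  (7, 2): z = 52
  (0, 9): z = -18

The minimum is at (0, 9) with z = -18.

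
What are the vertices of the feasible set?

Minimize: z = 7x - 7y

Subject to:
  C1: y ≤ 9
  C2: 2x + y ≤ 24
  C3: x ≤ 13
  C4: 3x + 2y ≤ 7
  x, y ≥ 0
Each vertex is the intersection of two constraint boundaries that also satisfies all remaining constraints:
  x = 0 and y = 0 → (0, 0)
  3x + 2y = 7 and y = 0 → (2.333, 0)
  3x + 2y = 7 and x = 0 → (0, 3.5)

Vertices: (0, 0), (2.333, 0), (0, 3.5)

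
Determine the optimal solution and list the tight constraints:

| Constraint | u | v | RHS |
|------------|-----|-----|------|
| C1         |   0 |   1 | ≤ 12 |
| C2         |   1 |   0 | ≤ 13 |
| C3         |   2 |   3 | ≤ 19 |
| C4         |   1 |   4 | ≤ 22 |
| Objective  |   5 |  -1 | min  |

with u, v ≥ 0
Optimal: u = 0, v = 5.5
Slack at optimum:
  C1: slack = 6.5
  C2: slack = 13
  C3: slack = 2.5
  C4: slack = 0 (binding)
  u ≥ 0: u = 0 (binding)
  v ≥ 0: v = 5.5
Binding constraints: C4, u ≥ 0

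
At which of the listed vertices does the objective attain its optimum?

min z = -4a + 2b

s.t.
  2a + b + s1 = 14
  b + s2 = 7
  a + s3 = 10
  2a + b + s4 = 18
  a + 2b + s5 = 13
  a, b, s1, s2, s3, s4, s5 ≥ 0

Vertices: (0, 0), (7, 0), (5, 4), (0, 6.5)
Evaluating z = -4a + 2b at each vertex:
  (0, 0): z = 0
  (7, 0): z = -28
  (5, 4): z = -12
  (0, 6.5): z = 13

The smallest value is z = -28, attained at (7, 0).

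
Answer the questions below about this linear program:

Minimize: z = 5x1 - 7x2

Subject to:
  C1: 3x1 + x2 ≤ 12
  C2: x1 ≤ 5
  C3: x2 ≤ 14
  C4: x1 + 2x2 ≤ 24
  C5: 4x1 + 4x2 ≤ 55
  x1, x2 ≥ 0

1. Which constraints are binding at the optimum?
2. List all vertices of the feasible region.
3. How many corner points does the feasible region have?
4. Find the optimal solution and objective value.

1. C1, C4, x1 ≥ 0
2. (0, 0), (4, 0), (0, 12)
3. 3
4. x1 = 0, x2 = 12, z = -84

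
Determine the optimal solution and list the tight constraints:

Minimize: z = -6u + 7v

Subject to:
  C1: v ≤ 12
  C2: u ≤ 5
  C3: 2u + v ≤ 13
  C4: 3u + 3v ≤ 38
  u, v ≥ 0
Optimal: u = 5, v = 0
Slack at optimum:
  C1: slack = 12
  C2: slack = 0 (binding)
  C3: slack = 3
  C4: slack = 23
  u ≥ 0: u = 5
  v ≥ 0: v = 0 (binding)
Binding constraints: C2, v ≥ 0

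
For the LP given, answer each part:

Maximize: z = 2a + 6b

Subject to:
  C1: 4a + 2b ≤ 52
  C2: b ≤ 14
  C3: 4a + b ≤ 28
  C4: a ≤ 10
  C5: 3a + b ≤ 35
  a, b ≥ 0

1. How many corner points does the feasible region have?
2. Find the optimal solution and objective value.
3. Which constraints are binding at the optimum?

1. 4
2. a = 3.5, b = 14, z = 91
3. C2, C3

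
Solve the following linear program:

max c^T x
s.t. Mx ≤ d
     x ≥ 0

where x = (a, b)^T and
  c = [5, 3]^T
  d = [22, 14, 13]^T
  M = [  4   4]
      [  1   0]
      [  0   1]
Each vertex is the intersection of two constraint boundaries that also satisfies all remaining constraints:
  a = 0 and b = 0 → (0, 0)
  4a + 4b = 22 and b = 0 → (5.5, 0)
  4a + 4b = 22 and a = 0 → (0, 5.5)

Evaluating z = 5a + 3b at each vertex:
  (0, 0): z = 0
  (5.5, 0): z = 27.5
  (0, 5.5): z = 16.5

The maximum is at (5.5, 0) with z = 27.5.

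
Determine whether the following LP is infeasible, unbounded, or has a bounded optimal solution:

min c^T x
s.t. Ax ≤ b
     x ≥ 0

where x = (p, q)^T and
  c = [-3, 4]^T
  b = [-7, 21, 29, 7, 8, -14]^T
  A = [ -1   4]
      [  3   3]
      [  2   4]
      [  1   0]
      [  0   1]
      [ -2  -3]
The point (7, 0) satisfies every constraint, so the LP is feasible; the constraints give p ≤ 7 and q ≤ 8, which with p, q ≥ 0 keep the feasible region inside a bounded box. A feasible, bounded LP attains a finite optimum at a vertex.

Bounded optimum: z* = -21 at (7, 0).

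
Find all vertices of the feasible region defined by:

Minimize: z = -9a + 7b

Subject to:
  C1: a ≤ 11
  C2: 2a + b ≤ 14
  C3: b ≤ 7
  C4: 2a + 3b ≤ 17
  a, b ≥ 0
Each vertex is the intersection of two constraint boundaries that also satisfies all remaining constraints:
  a = 0 and b = 0 → (0, 0)
  2a + b = 14 and b = 0 → (7, 0)
  2a + b = 14 and 2a + 3b = 17 → (6.25, 1.5)
  2a + 3b = 17 and a = 0 → (0, 5.667)

Vertices: (0, 0), (7, 0), (6.25, 1.5), (0, 5.667)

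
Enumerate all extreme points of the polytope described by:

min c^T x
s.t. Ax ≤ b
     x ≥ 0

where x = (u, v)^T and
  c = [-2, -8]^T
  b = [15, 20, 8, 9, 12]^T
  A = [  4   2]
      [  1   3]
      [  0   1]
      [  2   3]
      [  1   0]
Each vertex is the intersection of two constraint boundaries that also satisfies all remaining constraints:
  u = 0 and v = 0 → (0, 0)
  4u + 2v = 15 and v = 0 → (3.75, 0)
  4u + 2v = 15 and 2u + 3v = 9 → (3.375, 0.75)
  2u + 3v = 9 and u = 0 → (0, 3)

Vertices: (0, 0), (3.75, 0), (3.375, 0.75), (0, 3)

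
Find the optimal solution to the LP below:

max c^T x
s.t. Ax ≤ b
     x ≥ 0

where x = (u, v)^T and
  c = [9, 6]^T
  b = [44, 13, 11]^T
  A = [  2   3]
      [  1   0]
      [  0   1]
Each vertex is the intersection of two constraint boundaries that also satisfies all remaining constraints:
  u = 0 and v = 0 → (0, 0)
  u = 13 and v = 0 → (13, 0)
  2u + 3v = 44 and u = 13 → (13, 6)
  2u + 3v = 44 and v = 11 → (5.5, 11)
  v = 11 and u = 0 → (0, 11)

Evaluating z = 9u + 6v at each vertex:
  (0, 0): z = 0
  (13, 0): z = 117
  (13, 6): z = 153
  (5.5, 11): z = 115.5
  (0, 11): z = 66

The maximum is at (13, 6) with z = 153.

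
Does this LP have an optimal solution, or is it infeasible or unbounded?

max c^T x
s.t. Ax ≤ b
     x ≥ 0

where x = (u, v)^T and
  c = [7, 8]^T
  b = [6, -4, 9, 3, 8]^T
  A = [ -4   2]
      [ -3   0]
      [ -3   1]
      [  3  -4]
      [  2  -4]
Feasible point: (2, 1) satisfies every constraint, so the LP is feasible.
Direction d = (1, 1): for each constraint row a, a·d ≤ 0 —
  (-4)(1) + (2)(1) = -2 ≤ 0
  (-3)(1) + (0)(1) = -3 ≤ 0
  (-3)(1) + (1)(1) = -2 ≤ 0
  (3)(1) + (-4)(1) = -1 ≤ 0
  (2)(1) + (-4)(1) = -2 ≤ 0
and d ≥ 0, so (2, 1) + t·d stays feasible for every t ≥ 0. Along this ray z = 7u + 8v changes by 15 per unit t, so z → +∞.

Unbounded: there is a feasible ray along which z → +∞.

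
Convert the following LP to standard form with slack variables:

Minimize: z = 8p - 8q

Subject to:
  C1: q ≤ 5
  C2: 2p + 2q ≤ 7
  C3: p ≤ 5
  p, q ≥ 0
min z = 8p - 8q

s.t.
  q + s1 = 5
  2p + 2q + s2 = 7
  p + s3 = 5
  p, q, s1, s2, s3 ≥ 0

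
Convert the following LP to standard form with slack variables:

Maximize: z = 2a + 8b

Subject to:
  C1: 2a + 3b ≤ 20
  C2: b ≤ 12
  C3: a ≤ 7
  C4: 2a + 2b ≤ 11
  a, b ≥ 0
max z = 2a + 8b

s.t.
  2a + 3b + s1 = 20
  b + s2 = 12
  a + s3 = 7
  2a + 2b + s4 = 11
  a, b, s1, s2, s3, s4 ≥ 0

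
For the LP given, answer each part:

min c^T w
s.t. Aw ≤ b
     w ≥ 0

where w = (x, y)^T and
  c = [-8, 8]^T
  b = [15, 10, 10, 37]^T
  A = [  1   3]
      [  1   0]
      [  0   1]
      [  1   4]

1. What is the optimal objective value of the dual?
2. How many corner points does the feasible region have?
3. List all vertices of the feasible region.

1. -80 (by strong duality, equal to the primal optimum)
2. 4
3. (0, 0), (10, 0), (10, 1.667), (0, 5)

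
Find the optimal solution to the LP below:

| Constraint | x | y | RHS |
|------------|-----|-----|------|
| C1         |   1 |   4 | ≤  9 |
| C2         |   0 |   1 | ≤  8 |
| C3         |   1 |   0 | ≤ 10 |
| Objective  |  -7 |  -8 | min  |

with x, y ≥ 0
x = 9, y = 0, z = -63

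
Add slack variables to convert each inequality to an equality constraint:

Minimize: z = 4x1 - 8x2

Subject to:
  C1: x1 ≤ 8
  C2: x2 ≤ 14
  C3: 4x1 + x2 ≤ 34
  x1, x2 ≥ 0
min z = 4x1 - 8x2

s.t.
  x1 + s1 = 8
  x2 + s2 = 14
  4x1 + x2 + s3 = 34
  x1, x2, s1, s2, s3 ≥ 0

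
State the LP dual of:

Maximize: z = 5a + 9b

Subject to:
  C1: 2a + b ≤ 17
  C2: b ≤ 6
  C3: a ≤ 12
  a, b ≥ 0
Minimize: z = 17y1 + 6y2 + 12y3

Subject to:
  C1: -2y1 - y3 ≤ -5
  C2: -y1 - y2 ≤ -9
  y1, y2, y3 ≥ 0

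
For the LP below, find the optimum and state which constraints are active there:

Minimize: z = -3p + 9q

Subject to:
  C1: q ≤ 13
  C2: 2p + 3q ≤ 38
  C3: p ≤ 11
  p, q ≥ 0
Optimal: p = 11, q = 0
Slack at optimum:
  C1: slack = 13
  C2: slack = 16
  C3: slack = 0 (binding)
  p ≥ 0: p = 11
  q ≥ 0: q = 0 (binding)
Binding constraints: C3, q ≥ 0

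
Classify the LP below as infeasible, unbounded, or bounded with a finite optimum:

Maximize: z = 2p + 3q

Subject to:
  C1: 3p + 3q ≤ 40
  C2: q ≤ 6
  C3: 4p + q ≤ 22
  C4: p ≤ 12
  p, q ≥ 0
The point (4, 6) satisfies every constraint, so the LP is feasible; the constraints give p ≤ 12 and q ≤ 6, which with p, q ≥ 0 keep the feasible region inside a bounded box. A feasible, bounded LP attains a finite optimum at a vertex.

Feasible with finite optimum z* = 26 at (4, 6).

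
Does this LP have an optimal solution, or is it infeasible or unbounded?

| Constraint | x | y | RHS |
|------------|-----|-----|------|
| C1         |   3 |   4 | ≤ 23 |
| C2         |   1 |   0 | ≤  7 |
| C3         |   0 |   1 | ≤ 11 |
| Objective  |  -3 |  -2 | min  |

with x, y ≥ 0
The point (7, 0.5) satisfies every constraint, so the LP is feasible; the constraints give x ≤ 7 and y ≤ 11, which with x, y ≥ 0 keep the feasible region inside a bounded box. A feasible, bounded LP attains a finite optimum at a vertex.

The LP has an optimal solution: (7, 0.5) with z = -22.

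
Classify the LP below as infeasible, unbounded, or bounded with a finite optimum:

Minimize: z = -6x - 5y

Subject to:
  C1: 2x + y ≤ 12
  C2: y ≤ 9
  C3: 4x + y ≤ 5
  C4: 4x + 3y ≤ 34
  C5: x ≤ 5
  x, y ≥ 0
The point (0, 5) satisfies every constraint, so the LP is feasible; the constraints give x ≤ 5 and y ≤ 9, which with x, y ≥ 0 keep the feasible region inside a bounded box. A feasible, bounded LP attains a finite optimum at a vertex.

The LP has an optimal solution: (0, 5) with z = -25.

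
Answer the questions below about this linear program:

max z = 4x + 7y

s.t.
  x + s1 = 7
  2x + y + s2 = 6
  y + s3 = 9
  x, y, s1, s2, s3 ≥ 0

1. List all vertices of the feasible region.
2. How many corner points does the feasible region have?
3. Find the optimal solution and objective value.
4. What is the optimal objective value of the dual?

1. (0, 0), (3, 0), (0, 6)
2. 3
3. x = 0, y = 6, z = 42
4. 42 (by strong duality, equal to the primal optimum)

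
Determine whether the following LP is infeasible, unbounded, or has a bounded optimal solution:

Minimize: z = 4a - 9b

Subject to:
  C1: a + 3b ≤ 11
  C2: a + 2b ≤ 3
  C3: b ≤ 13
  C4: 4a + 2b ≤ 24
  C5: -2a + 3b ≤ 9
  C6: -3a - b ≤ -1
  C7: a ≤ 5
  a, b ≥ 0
The point (0, 1.5) satisfies every constraint, so the LP is feasible; the constraints give a ≤ 5 and b ≤ 13, which with a, b ≥ 0 keep the feasible region inside a bounded box. A feasible, bounded LP attains a finite optimum at a vertex.

Evaluating z = 4a - 9b at each vertex:
  (0.3333, 0): z = 1.333
  (3, 0): z = 12
  (0, 1.5): z = -13.5
  (0, 1): z = -9

Bounded optimum: z* = -13.5 at (0, 1.5).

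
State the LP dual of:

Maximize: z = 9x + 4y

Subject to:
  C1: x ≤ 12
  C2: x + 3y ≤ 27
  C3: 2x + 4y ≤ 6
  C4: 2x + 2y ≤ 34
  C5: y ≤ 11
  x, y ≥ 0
Minimize: z = 12y1 + 27y2 + 6y3 + 34y4 + 11y5

Subject to:
  C1: -y1 - y2 - 2y3 - 2y4 ≤ -9
  C2: -3y2 - 4y3 - 2y4 - y5 ≤ -4
  y1, y2, y3, y4, y5 ≥ 0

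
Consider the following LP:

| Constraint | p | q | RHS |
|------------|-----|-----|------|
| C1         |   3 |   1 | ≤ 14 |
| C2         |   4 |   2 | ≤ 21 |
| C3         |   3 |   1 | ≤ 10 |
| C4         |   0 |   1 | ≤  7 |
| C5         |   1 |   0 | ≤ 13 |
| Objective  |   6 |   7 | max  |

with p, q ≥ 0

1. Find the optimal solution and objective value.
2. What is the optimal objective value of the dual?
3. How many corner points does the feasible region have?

1. p = 1, q = 7, z = 55
2. 55 (by strong duality, equal to the primal optimum)
3. 4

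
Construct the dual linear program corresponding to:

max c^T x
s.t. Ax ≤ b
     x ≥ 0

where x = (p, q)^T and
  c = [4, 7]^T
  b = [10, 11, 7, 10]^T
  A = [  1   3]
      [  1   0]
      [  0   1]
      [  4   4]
Minimize: z = 10y1 + 11y2 + 7y3 + 10y4

Subject to:
  C1: -y1 - y2 - 4y4 ≤ -4
  C2: -3y1 - y3 - 4y4 ≤ -7
  y1, y2, y3, y4 ≥ 0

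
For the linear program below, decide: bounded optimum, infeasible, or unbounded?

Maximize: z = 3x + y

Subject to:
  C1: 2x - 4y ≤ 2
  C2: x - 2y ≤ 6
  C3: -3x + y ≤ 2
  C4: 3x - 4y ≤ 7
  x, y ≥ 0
Feasible point: (0, 0) satisfies every constraint, so the LP is feasible.
Direction d = (1, 1): for each constraint row a, a·d ≤ 0 —
  (2)(1) + (-4)(1) = -2 ≤ 0
  (1)(1) + (-2)(1) = -1 ≤ 0
  (-3)(1) + (1)(1) = -2 ≤ 0
  (3)(1) + (-4)(1) = -1 ≤ 0
and d ≥ 0, so (0, 0) + t·d stays feasible for every t ≥ 0. Along this ray z = 3x + y changes by 4 per unit t, so z → +∞.

Unbounded — the objective can increase without bound over the feasible region.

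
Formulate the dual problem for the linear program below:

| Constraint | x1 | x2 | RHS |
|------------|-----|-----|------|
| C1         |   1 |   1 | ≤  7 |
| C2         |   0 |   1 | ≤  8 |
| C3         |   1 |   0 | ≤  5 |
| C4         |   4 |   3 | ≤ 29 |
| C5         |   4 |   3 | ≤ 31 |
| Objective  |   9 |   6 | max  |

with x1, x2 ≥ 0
Minimize: z = 7y1 + 8y2 + 5y3 + 29y4 + 31y5

Subject to:
  C1: -y1 - y3 - 4y4 - 4y5 ≤ -9
  C2: -y1 - y2 - 3y4 - 3y5 ≤ -6
  y1, y2, y3, y4, y5 ≥ 0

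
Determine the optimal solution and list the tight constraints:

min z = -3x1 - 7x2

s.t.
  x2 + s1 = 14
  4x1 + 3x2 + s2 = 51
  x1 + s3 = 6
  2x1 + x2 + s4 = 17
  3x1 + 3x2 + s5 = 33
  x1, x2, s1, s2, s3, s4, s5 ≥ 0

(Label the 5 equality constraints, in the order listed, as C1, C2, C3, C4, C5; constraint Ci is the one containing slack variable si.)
Optimal: x1 = 0, x2 = 11
Binding: C5, x1 ≥ 0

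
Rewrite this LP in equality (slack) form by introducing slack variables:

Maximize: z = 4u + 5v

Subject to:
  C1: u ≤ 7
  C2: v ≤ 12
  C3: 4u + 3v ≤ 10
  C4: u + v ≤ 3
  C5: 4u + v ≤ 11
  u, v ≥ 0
max z = 4u + 5v

s.t.
  u + s1 = 7
  v + s2 = 12
  4u + 3v + s3 = 10
  u + v + s4 = 3
  4u + v + s5 = 11
  u, v, s1, s2, s3, s4, s5 ≥ 0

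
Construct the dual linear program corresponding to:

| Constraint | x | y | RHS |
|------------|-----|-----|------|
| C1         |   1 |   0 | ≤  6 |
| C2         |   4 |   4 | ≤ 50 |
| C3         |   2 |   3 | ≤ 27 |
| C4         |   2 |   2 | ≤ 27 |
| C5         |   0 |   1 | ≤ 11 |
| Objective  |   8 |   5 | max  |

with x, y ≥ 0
Minimize: z = 6y1 + 50y2 + 27y3 + 27y4 + 11y5

Subject to:
  C1: -y1 - 4y2 - 2y3 - 2y4 ≤ -8
  C2: -4y2 - 3y3 - 2y4 - y5 ≤ -5
  y1, y2, y3, y4, y5 ≥ 0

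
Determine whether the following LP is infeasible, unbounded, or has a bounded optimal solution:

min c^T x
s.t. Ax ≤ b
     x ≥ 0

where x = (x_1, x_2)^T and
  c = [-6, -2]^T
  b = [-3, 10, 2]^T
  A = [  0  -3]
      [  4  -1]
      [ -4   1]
Feasible point: (0, 1) satisfies every constraint, so the LP is feasible.
Direction d = (1, 4): for each constraint row a, a·d ≤ 0 —
  (0)(1) + (-3)(4) = -12 ≤ 0
  (4)(1) + (-1)(4) = 0 ≤ 0
  (-4)(1) + (1)(4) = 0 ≤ 0
and d ≥ 0, so (0, 1) + t·d stays feasible for every t ≥ 0. Along this ray z = -6x_1 - 2x_2 changes by -14 per unit t, so z → −∞.

The LP is unbounded; z can be made arbitrarily small.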